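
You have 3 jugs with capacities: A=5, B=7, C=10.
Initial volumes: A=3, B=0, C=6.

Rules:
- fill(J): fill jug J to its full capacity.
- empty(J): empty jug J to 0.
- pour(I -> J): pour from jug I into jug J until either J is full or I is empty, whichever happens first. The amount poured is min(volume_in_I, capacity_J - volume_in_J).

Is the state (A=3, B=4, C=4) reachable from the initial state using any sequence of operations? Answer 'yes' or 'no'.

Answer: no

Derivation:
BFS explored all 312 reachable states.
Reachable set includes: (0,0,0), (0,0,1), (0,0,2), (0,0,3), (0,0,4), (0,0,5), (0,0,6), (0,0,7), (0,0,8), (0,0,9), (0,0,10), (0,1,0) ...
Target (A=3, B=4, C=4) not in reachable set → no.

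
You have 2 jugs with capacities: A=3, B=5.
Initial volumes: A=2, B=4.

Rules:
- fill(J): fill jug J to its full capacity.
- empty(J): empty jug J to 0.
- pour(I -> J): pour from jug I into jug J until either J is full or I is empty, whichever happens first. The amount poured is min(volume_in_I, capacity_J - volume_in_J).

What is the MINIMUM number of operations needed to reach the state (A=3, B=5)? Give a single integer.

Answer: 2

Derivation:
BFS from (A=2, B=4). One shortest path:
  1. fill(A) -> (A=3 B=4)
  2. fill(B) -> (A=3 B=5)
Reached target in 2 moves.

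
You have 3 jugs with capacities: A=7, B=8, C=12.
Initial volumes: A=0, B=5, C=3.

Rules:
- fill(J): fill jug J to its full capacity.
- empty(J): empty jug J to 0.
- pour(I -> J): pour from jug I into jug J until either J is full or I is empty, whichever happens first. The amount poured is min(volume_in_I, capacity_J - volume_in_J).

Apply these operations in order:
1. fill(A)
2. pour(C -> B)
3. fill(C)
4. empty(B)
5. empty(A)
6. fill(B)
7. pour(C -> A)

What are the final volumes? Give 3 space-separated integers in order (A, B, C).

Step 1: fill(A) -> (A=7 B=5 C=3)
Step 2: pour(C -> B) -> (A=7 B=8 C=0)
Step 3: fill(C) -> (A=7 B=8 C=12)
Step 4: empty(B) -> (A=7 B=0 C=12)
Step 5: empty(A) -> (A=0 B=0 C=12)
Step 6: fill(B) -> (A=0 B=8 C=12)
Step 7: pour(C -> A) -> (A=7 B=8 C=5)

Answer: 7 8 5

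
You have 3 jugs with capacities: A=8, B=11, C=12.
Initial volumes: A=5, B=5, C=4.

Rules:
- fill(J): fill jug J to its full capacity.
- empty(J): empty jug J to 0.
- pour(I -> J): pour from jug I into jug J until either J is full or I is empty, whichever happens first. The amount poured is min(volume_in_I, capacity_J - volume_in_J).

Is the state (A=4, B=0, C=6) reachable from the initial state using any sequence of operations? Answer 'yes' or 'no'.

Answer: yes

Derivation:
BFS from (A=5, B=5, C=4):
  1. empty(A) -> (A=0 B=5 C=4)
  2. pour(C -> A) -> (A=4 B=5 C=0)
  3. fill(C) -> (A=4 B=5 C=12)
  4. pour(C -> B) -> (A=4 B=11 C=6)
  5. empty(B) -> (A=4 B=0 C=6)
Target reached → yes.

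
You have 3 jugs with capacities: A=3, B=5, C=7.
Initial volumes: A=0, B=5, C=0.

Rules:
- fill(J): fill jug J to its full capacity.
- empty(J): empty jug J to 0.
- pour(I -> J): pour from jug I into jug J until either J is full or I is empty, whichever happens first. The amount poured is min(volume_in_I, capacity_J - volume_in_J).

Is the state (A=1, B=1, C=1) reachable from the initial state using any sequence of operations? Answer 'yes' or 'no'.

Answer: no

Derivation:
BFS explored all 144 reachable states.
Reachable set includes: (0,0,0), (0,0,1), (0,0,2), (0,0,3), (0,0,4), (0,0,5), (0,0,6), (0,0,7), (0,1,0), (0,1,1), (0,1,2), (0,1,3) ...
Target (A=1, B=1, C=1) not in reachable set → no.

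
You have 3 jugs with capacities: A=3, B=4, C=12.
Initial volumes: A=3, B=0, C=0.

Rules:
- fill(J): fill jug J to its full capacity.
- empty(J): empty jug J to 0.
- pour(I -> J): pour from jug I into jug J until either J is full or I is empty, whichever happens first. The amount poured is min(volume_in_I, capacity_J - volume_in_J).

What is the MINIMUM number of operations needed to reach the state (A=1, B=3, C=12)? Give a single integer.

Answer: 7

Derivation:
BFS from (A=3, B=0, C=0). One shortest path:
  1. empty(A) -> (A=0 B=0 C=0)
  2. fill(B) -> (A=0 B=4 C=0)
  3. pour(B -> A) -> (A=3 B=1 C=0)
  4. pour(A -> C) -> (A=0 B=1 C=3)
  5. pour(B -> A) -> (A=1 B=0 C=3)
  6. pour(C -> B) -> (A=1 B=3 C=0)
  7. fill(C) -> (A=1 B=3 C=12)
Reached target in 7 moves.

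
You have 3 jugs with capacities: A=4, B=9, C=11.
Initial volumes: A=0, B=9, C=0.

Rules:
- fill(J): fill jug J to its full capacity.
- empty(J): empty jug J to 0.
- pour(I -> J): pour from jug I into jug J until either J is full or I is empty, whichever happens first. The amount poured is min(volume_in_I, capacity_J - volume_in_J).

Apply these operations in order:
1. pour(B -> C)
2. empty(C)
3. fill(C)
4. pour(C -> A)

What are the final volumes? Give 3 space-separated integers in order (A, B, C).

Answer: 4 0 7

Derivation:
Step 1: pour(B -> C) -> (A=0 B=0 C=9)
Step 2: empty(C) -> (A=0 B=0 C=0)
Step 3: fill(C) -> (A=0 B=0 C=11)
Step 4: pour(C -> A) -> (A=4 B=0 C=7)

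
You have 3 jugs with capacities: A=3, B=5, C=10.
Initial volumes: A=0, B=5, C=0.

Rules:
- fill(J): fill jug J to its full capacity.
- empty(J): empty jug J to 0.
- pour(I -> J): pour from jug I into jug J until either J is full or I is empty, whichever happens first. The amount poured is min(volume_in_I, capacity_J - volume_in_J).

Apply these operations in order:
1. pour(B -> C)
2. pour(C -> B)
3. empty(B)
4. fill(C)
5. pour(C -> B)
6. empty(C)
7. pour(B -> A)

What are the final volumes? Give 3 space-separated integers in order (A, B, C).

Answer: 3 2 0

Derivation:
Step 1: pour(B -> C) -> (A=0 B=0 C=5)
Step 2: pour(C -> B) -> (A=0 B=5 C=0)
Step 3: empty(B) -> (A=0 B=0 C=0)
Step 4: fill(C) -> (A=0 B=0 C=10)
Step 5: pour(C -> B) -> (A=0 B=5 C=5)
Step 6: empty(C) -> (A=0 B=5 C=0)
Step 7: pour(B -> A) -> (A=3 B=2 C=0)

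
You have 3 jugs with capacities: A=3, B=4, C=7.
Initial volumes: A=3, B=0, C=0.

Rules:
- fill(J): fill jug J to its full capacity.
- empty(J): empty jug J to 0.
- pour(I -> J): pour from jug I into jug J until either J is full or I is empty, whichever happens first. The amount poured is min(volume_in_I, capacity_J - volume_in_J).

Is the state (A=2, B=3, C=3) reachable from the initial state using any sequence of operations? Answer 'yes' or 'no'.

BFS explored all 124 reachable states.
Reachable set includes: (0,0,0), (0,0,1), (0,0,2), (0,0,3), (0,0,4), (0,0,5), (0,0,6), (0,0,7), (0,1,0), (0,1,1), (0,1,2), (0,1,3) ...
Target (A=2, B=3, C=3) not in reachable set → no.

Answer: no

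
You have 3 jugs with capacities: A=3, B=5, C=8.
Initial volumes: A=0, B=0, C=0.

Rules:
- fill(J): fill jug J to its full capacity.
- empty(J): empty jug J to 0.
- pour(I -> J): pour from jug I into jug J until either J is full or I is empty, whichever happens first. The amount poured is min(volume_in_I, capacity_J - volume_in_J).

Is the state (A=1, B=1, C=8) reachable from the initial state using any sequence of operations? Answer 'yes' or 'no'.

BFS from (A=0, B=0, C=0):
  1. fill(B) -> (A=0 B=5 C=0)
  2. pour(B -> A) -> (A=3 B=2 C=0)
  3. pour(A -> C) -> (A=0 B=2 C=3)
  4. pour(B -> A) -> (A=2 B=0 C=3)
  5. fill(B) -> (A=2 B=5 C=3)
  6. pour(B -> A) -> (A=3 B=4 C=3)
  7. pour(A -> C) -> (A=0 B=4 C=6)
  8. pour(B -> A) -> (A=3 B=1 C=6)
  9. pour(A -> C) -> (A=1 B=1 C=8)
Target reached → yes.

Answer: yes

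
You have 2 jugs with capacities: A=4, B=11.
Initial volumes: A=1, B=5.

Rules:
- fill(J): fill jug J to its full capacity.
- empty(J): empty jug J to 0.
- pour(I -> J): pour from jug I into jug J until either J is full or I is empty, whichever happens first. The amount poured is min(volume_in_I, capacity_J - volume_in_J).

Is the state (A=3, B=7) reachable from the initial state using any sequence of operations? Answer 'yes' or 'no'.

Answer: no

Derivation:
BFS explored all 31 reachable states.
Reachable set includes: (0,0), (0,1), (0,2), (0,3), (0,4), (0,5), (0,6), (0,7), (0,8), (0,9), (0,10), (0,11) ...
Target (A=3, B=7) not in reachable set → no.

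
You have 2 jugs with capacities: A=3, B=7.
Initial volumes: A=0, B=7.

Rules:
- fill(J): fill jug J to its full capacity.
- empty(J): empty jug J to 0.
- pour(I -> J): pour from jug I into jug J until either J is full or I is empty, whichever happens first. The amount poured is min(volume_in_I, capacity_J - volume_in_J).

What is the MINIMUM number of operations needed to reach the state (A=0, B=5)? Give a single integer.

BFS from (A=0, B=7). One shortest path:
  1. pour(B -> A) -> (A=3 B=4)
  2. empty(A) -> (A=0 B=4)
  3. pour(B -> A) -> (A=3 B=1)
  4. empty(A) -> (A=0 B=1)
  5. pour(B -> A) -> (A=1 B=0)
  6. fill(B) -> (A=1 B=7)
  7. pour(B -> A) -> (A=3 B=5)
  8. empty(A) -> (A=0 B=5)
Reached target in 8 moves.

Answer: 8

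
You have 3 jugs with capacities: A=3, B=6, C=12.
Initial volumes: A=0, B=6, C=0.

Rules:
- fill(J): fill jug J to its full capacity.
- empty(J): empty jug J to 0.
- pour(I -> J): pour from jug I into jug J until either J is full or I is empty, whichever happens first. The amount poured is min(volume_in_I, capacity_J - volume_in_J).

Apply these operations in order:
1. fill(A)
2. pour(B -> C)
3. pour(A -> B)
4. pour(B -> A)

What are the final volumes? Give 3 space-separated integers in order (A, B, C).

Answer: 3 0 6

Derivation:
Step 1: fill(A) -> (A=3 B=6 C=0)
Step 2: pour(B -> C) -> (A=3 B=0 C=6)
Step 3: pour(A -> B) -> (A=0 B=3 C=6)
Step 4: pour(B -> A) -> (A=3 B=0 C=6)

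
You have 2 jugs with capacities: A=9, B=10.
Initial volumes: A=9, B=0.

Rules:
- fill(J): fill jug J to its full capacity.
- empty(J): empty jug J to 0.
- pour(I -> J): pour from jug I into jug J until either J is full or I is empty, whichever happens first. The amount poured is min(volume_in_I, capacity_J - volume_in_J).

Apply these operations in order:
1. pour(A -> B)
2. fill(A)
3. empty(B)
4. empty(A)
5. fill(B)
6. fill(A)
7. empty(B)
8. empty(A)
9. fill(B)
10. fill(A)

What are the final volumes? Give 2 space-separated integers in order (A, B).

Step 1: pour(A -> B) -> (A=0 B=9)
Step 2: fill(A) -> (A=9 B=9)
Step 3: empty(B) -> (A=9 B=0)
Step 4: empty(A) -> (A=0 B=0)
Step 5: fill(B) -> (A=0 B=10)
Step 6: fill(A) -> (A=9 B=10)
Step 7: empty(B) -> (A=9 B=0)
Step 8: empty(A) -> (A=0 B=0)
Step 9: fill(B) -> (A=0 B=10)
Step 10: fill(A) -> (A=9 B=10)

Answer: 9 10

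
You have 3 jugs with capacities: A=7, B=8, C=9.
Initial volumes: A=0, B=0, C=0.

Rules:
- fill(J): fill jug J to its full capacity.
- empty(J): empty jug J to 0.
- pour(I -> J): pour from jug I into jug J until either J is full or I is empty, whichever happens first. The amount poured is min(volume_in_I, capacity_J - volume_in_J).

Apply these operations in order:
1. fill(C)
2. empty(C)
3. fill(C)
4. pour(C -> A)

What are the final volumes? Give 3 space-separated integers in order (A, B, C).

Step 1: fill(C) -> (A=0 B=0 C=9)
Step 2: empty(C) -> (A=0 B=0 C=0)
Step 3: fill(C) -> (A=0 B=0 C=9)
Step 4: pour(C -> A) -> (A=7 B=0 C=2)

Answer: 7 0 2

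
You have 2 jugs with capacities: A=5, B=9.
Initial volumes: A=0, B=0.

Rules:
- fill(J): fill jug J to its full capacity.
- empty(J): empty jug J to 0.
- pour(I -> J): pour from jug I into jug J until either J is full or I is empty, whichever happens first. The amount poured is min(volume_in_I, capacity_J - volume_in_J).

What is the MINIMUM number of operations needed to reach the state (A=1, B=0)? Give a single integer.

BFS from (A=0, B=0). One shortest path:
  1. fill(A) -> (A=5 B=0)
  2. pour(A -> B) -> (A=0 B=5)
  3. fill(A) -> (A=5 B=5)
  4. pour(A -> B) -> (A=1 B=9)
  5. empty(B) -> (A=1 B=0)
Reached target in 5 moves.

Answer: 5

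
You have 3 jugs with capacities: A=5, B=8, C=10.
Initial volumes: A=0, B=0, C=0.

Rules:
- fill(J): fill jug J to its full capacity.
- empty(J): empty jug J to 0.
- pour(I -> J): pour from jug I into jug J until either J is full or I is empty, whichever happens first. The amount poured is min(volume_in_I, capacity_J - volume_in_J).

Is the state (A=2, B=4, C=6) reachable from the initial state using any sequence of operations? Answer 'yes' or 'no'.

Answer: no

Derivation:
BFS explored all 342 reachable states.
Reachable set includes: (0,0,0), (0,0,1), (0,0,2), (0,0,3), (0,0,4), (0,0,5), (0,0,6), (0,0,7), (0,0,8), (0,0,9), (0,0,10), (0,1,0) ...
Target (A=2, B=4, C=6) not in reachable set → no.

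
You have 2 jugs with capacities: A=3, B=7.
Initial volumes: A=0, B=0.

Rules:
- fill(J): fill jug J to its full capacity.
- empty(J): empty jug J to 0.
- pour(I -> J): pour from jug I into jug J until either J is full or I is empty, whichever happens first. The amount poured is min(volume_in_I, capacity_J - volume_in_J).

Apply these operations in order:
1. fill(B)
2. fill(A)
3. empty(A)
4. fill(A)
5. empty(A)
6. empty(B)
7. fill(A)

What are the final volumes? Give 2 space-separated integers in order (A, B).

Answer: 3 0

Derivation:
Step 1: fill(B) -> (A=0 B=7)
Step 2: fill(A) -> (A=3 B=7)
Step 3: empty(A) -> (A=0 B=7)
Step 4: fill(A) -> (A=3 B=7)
Step 5: empty(A) -> (A=0 B=7)
Step 6: empty(B) -> (A=0 B=0)
Step 7: fill(A) -> (A=3 B=0)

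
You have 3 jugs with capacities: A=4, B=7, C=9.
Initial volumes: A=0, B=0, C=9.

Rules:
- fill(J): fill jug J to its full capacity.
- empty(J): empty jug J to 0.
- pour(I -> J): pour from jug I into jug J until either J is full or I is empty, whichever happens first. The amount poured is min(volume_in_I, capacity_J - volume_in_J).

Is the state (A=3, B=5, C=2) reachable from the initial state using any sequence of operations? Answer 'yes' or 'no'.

Answer: no

Derivation:
BFS explored all 256 reachable states.
Reachable set includes: (0,0,0), (0,0,1), (0,0,2), (0,0,3), (0,0,4), (0,0,5), (0,0,6), (0,0,7), (0,0,8), (0,0,9), (0,1,0), (0,1,1) ...
Target (A=3, B=5, C=2) not in reachable set → no.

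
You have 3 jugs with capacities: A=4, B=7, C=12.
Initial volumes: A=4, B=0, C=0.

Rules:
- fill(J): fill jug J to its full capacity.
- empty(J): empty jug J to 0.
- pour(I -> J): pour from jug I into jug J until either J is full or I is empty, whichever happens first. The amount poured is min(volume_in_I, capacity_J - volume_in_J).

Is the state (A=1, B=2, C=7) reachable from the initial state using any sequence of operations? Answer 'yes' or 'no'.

BFS explored all 322 reachable states.
Reachable set includes: (0,0,0), (0,0,1), (0,0,2), (0,0,3), (0,0,4), (0,0,5), (0,0,6), (0,0,7), (0,0,8), (0,0,9), (0,0,10), (0,0,11) ...
Target (A=1, B=2, C=7) not in reachable set → no.

Answer: no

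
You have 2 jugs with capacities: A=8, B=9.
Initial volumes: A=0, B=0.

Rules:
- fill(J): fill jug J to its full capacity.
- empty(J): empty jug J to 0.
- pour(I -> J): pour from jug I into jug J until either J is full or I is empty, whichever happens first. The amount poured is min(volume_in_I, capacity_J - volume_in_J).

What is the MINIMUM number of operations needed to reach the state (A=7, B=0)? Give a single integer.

Answer: 5

Derivation:
BFS from (A=0, B=0). One shortest path:
  1. fill(A) -> (A=8 B=0)
  2. pour(A -> B) -> (A=0 B=8)
  3. fill(A) -> (A=8 B=8)
  4. pour(A -> B) -> (A=7 B=9)
  5. empty(B) -> (A=7 B=0)
Reached target in 5 moves.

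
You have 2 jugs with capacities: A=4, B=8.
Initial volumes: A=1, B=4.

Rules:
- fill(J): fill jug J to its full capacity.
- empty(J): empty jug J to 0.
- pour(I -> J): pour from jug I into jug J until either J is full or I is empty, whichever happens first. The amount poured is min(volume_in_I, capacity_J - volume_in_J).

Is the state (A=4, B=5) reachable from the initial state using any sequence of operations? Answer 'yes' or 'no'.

Answer: yes

Derivation:
BFS from (A=1, B=4):
  1. fill(B) -> (A=1 B=8)
  2. pour(B -> A) -> (A=4 B=5)
Target reached → yes.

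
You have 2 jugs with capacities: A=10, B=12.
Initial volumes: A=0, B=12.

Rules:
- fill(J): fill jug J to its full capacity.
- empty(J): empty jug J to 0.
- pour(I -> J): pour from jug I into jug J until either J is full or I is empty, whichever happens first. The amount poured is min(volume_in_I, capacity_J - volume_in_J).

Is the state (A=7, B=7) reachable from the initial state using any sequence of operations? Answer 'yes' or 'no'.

Answer: no

Derivation:
BFS explored all 22 reachable states.
Reachable set includes: (0,0), (0,2), (0,4), (0,6), (0,8), (0,10), (0,12), (2,0), (2,12), (4,0), (4,12), (6,0) ...
Target (A=7, B=7) not in reachable set → no.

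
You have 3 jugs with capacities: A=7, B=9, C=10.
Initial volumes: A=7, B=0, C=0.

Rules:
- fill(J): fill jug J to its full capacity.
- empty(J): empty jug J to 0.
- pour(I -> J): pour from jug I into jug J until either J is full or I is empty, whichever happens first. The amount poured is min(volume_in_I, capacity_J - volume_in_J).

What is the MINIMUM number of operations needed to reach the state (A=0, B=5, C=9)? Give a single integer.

Answer: 5

Derivation:
BFS from (A=7, B=0, C=0). One shortest path:
  1. pour(A -> B) -> (A=0 B=7 C=0)
  2. fill(A) -> (A=7 B=7 C=0)
  3. pour(A -> B) -> (A=5 B=9 C=0)
  4. pour(B -> C) -> (A=5 B=0 C=9)
  5. pour(A -> B) -> (A=0 B=5 C=9)
Reached target in 5 moves.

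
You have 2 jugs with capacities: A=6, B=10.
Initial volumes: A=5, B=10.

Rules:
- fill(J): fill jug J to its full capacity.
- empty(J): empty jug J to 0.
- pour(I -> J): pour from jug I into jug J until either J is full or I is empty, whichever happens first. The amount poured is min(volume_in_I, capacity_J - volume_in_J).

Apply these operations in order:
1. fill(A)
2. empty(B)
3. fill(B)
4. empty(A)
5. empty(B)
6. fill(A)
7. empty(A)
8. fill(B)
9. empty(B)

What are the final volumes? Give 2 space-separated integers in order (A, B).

Step 1: fill(A) -> (A=6 B=10)
Step 2: empty(B) -> (A=6 B=0)
Step 3: fill(B) -> (A=6 B=10)
Step 4: empty(A) -> (A=0 B=10)
Step 5: empty(B) -> (A=0 B=0)
Step 6: fill(A) -> (A=6 B=0)
Step 7: empty(A) -> (A=0 B=0)
Step 8: fill(B) -> (A=0 B=10)
Step 9: empty(B) -> (A=0 B=0)

Answer: 0 0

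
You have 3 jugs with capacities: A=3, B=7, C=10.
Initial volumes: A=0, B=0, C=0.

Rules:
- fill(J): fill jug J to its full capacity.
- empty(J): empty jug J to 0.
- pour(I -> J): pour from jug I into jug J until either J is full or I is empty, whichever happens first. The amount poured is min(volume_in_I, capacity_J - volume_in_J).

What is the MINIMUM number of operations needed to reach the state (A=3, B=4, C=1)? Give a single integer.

Answer: 8

Derivation:
BFS from (A=0, B=0, C=0). One shortest path:
  1. fill(B) -> (A=0 B=7 C=0)
  2. pour(B -> A) -> (A=3 B=4 C=0)
  3. empty(A) -> (A=0 B=4 C=0)
  4. pour(B -> A) -> (A=3 B=1 C=0)
  5. empty(A) -> (A=0 B=1 C=0)
  6. pour(B -> C) -> (A=0 B=0 C=1)
  7. fill(B) -> (A=0 B=7 C=1)
  8. pour(B -> A) -> (A=3 B=4 C=1)
Reached target in 8 moves.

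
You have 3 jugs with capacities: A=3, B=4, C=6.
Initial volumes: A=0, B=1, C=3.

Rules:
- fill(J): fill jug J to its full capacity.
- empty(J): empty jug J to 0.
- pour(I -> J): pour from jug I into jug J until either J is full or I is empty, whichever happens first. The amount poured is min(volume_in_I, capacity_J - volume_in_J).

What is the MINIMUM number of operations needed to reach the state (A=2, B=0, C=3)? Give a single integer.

Answer: 5

Derivation:
BFS from (A=0, B=1, C=3). One shortest path:
  1. pour(B -> A) -> (A=1 B=0 C=3)
  2. fill(B) -> (A=1 B=4 C=3)
  3. pour(B -> A) -> (A=3 B=2 C=3)
  4. empty(A) -> (A=0 B=2 C=3)
  5. pour(B -> A) -> (A=2 B=0 C=3)
Reached target in 5 moves.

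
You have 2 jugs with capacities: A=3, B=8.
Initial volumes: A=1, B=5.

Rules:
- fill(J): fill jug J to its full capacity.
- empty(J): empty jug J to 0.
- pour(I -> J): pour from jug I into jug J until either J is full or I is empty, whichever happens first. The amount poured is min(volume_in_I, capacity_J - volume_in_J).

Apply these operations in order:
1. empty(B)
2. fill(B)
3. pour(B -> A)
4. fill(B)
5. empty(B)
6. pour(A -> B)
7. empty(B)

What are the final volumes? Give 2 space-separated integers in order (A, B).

Step 1: empty(B) -> (A=1 B=0)
Step 2: fill(B) -> (A=1 B=8)
Step 3: pour(B -> A) -> (A=3 B=6)
Step 4: fill(B) -> (A=3 B=8)
Step 5: empty(B) -> (A=3 B=0)
Step 6: pour(A -> B) -> (A=0 B=3)
Step 7: empty(B) -> (A=0 B=0)

Answer: 0 0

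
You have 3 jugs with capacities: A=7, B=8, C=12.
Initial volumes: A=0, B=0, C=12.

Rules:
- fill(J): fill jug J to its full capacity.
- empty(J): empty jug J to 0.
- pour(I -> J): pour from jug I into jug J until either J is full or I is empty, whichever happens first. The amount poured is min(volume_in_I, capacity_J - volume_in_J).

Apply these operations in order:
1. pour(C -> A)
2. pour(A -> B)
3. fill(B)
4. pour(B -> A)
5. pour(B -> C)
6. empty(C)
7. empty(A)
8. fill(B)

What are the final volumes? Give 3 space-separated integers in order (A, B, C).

Step 1: pour(C -> A) -> (A=7 B=0 C=5)
Step 2: pour(A -> B) -> (A=0 B=7 C=5)
Step 3: fill(B) -> (A=0 B=8 C=5)
Step 4: pour(B -> A) -> (A=7 B=1 C=5)
Step 5: pour(B -> C) -> (A=7 B=0 C=6)
Step 6: empty(C) -> (A=7 B=0 C=0)
Step 7: empty(A) -> (A=0 B=0 C=0)
Step 8: fill(B) -> (A=0 B=8 C=0)

Answer: 0 8 0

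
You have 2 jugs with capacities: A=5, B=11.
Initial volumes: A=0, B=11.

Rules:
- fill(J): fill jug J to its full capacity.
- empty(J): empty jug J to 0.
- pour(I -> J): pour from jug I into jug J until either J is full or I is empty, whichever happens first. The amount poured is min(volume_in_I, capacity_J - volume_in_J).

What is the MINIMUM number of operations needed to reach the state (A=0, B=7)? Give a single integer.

BFS from (A=0, B=11). One shortest path:
  1. pour(B -> A) -> (A=5 B=6)
  2. empty(A) -> (A=0 B=6)
  3. pour(B -> A) -> (A=5 B=1)
  4. empty(A) -> (A=0 B=1)
  5. pour(B -> A) -> (A=1 B=0)
  6. fill(B) -> (A=1 B=11)
  7. pour(B -> A) -> (A=5 B=7)
  8. empty(A) -> (A=0 B=7)
Reached target in 8 moves.

Answer: 8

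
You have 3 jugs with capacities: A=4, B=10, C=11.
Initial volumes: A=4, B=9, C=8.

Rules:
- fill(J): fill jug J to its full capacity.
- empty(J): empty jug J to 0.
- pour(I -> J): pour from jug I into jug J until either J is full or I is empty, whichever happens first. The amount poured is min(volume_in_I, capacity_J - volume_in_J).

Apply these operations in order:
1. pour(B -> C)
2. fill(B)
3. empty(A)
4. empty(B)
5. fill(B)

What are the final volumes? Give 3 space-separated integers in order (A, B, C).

Step 1: pour(B -> C) -> (A=4 B=6 C=11)
Step 2: fill(B) -> (A=4 B=10 C=11)
Step 3: empty(A) -> (A=0 B=10 C=11)
Step 4: empty(B) -> (A=0 B=0 C=11)
Step 5: fill(B) -> (A=0 B=10 C=11)

Answer: 0 10 11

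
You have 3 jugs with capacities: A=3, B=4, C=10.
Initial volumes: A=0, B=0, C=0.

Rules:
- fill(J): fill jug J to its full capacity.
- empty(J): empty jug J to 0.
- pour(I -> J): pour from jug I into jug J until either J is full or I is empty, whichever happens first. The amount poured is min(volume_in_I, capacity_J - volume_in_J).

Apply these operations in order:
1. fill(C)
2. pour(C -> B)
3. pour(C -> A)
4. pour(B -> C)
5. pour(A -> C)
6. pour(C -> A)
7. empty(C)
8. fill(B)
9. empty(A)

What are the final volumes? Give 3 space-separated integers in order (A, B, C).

Answer: 0 4 0

Derivation:
Step 1: fill(C) -> (A=0 B=0 C=10)
Step 2: pour(C -> B) -> (A=0 B=4 C=6)
Step 3: pour(C -> A) -> (A=3 B=4 C=3)
Step 4: pour(B -> C) -> (A=3 B=0 C=7)
Step 5: pour(A -> C) -> (A=0 B=0 C=10)
Step 6: pour(C -> A) -> (A=3 B=0 C=7)
Step 7: empty(C) -> (A=3 B=0 C=0)
Step 8: fill(B) -> (A=3 B=4 C=0)
Step 9: empty(A) -> (A=0 B=4 C=0)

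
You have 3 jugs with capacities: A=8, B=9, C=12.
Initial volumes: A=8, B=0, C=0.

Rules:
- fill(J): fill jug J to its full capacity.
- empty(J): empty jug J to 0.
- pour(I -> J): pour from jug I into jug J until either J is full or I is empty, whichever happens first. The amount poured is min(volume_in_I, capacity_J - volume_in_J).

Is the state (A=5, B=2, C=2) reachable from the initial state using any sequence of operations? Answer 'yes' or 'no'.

BFS explored all 554 reachable states.
Reachable set includes: (0,0,0), (0,0,1), (0,0,2), (0,0,3), (0,0,4), (0,0,5), (0,0,6), (0,0,7), (0,0,8), (0,0,9), (0,0,10), (0,0,11) ...
Target (A=5, B=2, C=2) not in reachable set → no.

Answer: no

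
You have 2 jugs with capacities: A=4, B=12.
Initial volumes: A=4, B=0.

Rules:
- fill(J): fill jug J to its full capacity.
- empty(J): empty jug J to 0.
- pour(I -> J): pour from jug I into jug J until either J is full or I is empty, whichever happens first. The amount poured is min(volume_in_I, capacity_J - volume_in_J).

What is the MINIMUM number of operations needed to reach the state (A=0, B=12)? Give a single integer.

Answer: 2

Derivation:
BFS from (A=4, B=0). One shortest path:
  1. empty(A) -> (A=0 B=0)
  2. fill(B) -> (A=0 B=12)
Reached target in 2 moves.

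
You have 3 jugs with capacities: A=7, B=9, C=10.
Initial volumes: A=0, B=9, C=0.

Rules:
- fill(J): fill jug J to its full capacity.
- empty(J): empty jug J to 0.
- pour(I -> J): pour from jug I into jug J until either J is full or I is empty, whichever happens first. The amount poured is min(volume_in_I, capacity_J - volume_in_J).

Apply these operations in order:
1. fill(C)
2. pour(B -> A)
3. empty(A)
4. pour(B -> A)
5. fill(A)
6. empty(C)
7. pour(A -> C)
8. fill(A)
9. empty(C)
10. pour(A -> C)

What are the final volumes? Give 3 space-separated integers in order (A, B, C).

Answer: 0 0 7

Derivation:
Step 1: fill(C) -> (A=0 B=9 C=10)
Step 2: pour(B -> A) -> (A=7 B=2 C=10)
Step 3: empty(A) -> (A=0 B=2 C=10)
Step 4: pour(B -> A) -> (A=2 B=0 C=10)
Step 5: fill(A) -> (A=7 B=0 C=10)
Step 6: empty(C) -> (A=7 B=0 C=0)
Step 7: pour(A -> C) -> (A=0 B=0 C=7)
Step 8: fill(A) -> (A=7 B=0 C=7)
Step 9: empty(C) -> (A=7 B=0 C=0)
Step 10: pour(A -> C) -> (A=0 B=0 C=7)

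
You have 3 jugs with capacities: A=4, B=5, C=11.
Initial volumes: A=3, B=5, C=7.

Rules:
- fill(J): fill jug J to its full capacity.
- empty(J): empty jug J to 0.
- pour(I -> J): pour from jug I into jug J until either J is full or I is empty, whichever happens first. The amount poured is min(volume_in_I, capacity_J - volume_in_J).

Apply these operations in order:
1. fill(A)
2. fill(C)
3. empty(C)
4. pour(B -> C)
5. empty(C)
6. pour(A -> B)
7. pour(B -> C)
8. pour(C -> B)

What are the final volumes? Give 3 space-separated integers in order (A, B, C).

Answer: 0 4 0

Derivation:
Step 1: fill(A) -> (A=4 B=5 C=7)
Step 2: fill(C) -> (A=4 B=5 C=11)
Step 3: empty(C) -> (A=4 B=5 C=0)
Step 4: pour(B -> C) -> (A=4 B=0 C=5)
Step 5: empty(C) -> (A=4 B=0 C=0)
Step 6: pour(A -> B) -> (A=0 B=4 C=0)
Step 7: pour(B -> C) -> (A=0 B=0 C=4)
Step 8: pour(C -> B) -> (A=0 B=4 C=0)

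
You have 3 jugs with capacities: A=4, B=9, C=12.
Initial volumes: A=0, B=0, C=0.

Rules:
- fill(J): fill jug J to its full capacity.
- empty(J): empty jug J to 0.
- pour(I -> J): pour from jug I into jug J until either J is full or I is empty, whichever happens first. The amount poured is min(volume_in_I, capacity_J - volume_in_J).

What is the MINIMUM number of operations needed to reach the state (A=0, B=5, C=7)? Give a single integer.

BFS from (A=0, B=0, C=0). One shortest path:
  1. fill(C) -> (A=0 B=0 C=12)
  2. pour(C -> B) -> (A=0 B=9 C=3)
  3. pour(B -> A) -> (A=4 B=5 C=3)
  4. pour(A -> C) -> (A=0 B=5 C=7)
Reached target in 4 moves.

Answer: 4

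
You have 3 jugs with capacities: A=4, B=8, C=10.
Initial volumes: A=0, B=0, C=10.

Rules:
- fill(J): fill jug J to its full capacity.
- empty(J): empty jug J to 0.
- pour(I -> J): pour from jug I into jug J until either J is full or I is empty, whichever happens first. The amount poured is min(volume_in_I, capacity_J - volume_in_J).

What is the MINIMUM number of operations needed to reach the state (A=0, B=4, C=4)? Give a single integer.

BFS from (A=0, B=0, C=10). One shortest path:
  1. fill(B) -> (A=0 B=8 C=10)
  2. empty(C) -> (A=0 B=8 C=0)
  3. pour(B -> A) -> (A=4 B=4 C=0)
  4. pour(A -> C) -> (A=0 B=4 C=4)
Reached target in 4 moves.

Answer: 4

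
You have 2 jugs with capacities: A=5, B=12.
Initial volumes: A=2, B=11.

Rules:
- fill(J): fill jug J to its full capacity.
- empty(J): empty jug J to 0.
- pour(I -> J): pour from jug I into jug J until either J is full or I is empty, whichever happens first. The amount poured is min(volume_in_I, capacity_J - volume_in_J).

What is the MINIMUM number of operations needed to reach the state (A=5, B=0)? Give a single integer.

Answer: 2

Derivation:
BFS from (A=2, B=11). One shortest path:
  1. fill(A) -> (A=5 B=11)
  2. empty(B) -> (A=5 B=0)
Reached target in 2 moves.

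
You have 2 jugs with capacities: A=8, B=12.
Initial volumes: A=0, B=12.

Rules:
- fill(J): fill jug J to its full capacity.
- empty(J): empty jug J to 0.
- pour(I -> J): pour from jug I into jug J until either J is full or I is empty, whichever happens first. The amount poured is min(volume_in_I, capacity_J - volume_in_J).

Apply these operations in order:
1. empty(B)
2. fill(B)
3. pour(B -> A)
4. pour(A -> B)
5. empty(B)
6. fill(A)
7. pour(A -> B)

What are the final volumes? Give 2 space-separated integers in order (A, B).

Step 1: empty(B) -> (A=0 B=0)
Step 2: fill(B) -> (A=0 B=12)
Step 3: pour(B -> A) -> (A=8 B=4)
Step 4: pour(A -> B) -> (A=0 B=12)
Step 5: empty(B) -> (A=0 B=0)
Step 6: fill(A) -> (A=8 B=0)
Step 7: pour(A -> B) -> (A=0 B=8)

Answer: 0 8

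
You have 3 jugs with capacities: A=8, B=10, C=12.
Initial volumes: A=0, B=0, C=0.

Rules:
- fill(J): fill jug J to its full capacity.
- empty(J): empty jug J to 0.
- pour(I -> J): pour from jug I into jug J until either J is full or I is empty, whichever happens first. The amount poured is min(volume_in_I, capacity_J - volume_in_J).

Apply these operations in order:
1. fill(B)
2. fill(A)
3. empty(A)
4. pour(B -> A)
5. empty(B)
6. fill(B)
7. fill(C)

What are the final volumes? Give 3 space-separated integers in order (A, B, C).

Answer: 8 10 12

Derivation:
Step 1: fill(B) -> (A=0 B=10 C=0)
Step 2: fill(A) -> (A=8 B=10 C=0)
Step 3: empty(A) -> (A=0 B=10 C=0)
Step 4: pour(B -> A) -> (A=8 B=2 C=0)
Step 5: empty(B) -> (A=8 B=0 C=0)
Step 6: fill(B) -> (A=8 B=10 C=0)
Step 7: fill(C) -> (A=8 B=10 C=12)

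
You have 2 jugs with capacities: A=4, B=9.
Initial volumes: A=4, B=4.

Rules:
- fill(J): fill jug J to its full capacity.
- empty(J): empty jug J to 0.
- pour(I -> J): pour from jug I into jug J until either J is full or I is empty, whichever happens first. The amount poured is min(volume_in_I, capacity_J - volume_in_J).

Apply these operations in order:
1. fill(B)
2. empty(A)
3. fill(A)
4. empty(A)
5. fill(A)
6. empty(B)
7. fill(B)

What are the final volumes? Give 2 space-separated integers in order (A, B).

Answer: 4 9

Derivation:
Step 1: fill(B) -> (A=4 B=9)
Step 2: empty(A) -> (A=0 B=9)
Step 3: fill(A) -> (A=4 B=9)
Step 4: empty(A) -> (A=0 B=9)
Step 5: fill(A) -> (A=4 B=9)
Step 6: empty(B) -> (A=4 B=0)
Step 7: fill(B) -> (A=4 B=9)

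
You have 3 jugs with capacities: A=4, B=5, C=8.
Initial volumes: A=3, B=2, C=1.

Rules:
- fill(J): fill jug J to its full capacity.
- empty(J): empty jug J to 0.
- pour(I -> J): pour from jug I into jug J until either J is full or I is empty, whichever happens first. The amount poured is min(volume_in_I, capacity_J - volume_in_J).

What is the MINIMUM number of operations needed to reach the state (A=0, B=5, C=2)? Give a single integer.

BFS from (A=3, B=2, C=1). One shortest path:
  1. fill(A) -> (A=4 B=2 C=1)
  2. pour(A -> B) -> (A=1 B=5 C=1)
  3. pour(A -> C) -> (A=0 B=5 C=2)
Reached target in 3 moves.

Answer: 3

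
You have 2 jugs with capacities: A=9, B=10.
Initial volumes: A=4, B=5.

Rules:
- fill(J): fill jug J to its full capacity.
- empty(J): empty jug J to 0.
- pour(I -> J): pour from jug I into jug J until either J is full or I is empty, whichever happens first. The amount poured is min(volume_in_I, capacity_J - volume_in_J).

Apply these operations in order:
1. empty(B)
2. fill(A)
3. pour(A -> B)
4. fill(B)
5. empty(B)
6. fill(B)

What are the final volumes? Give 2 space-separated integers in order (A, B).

Answer: 0 10

Derivation:
Step 1: empty(B) -> (A=4 B=0)
Step 2: fill(A) -> (A=9 B=0)
Step 3: pour(A -> B) -> (A=0 B=9)
Step 4: fill(B) -> (A=0 B=10)
Step 5: empty(B) -> (A=0 B=0)
Step 6: fill(B) -> (A=0 B=10)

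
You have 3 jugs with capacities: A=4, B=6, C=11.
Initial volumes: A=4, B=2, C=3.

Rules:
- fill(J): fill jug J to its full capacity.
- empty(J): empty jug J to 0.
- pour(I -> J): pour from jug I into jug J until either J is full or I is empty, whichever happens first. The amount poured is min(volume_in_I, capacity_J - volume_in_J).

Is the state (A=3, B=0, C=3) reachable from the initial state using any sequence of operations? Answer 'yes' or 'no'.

Answer: yes

Derivation:
BFS from (A=4, B=2, C=3):
  1. empty(A) -> (A=0 B=2 C=3)
  2. pour(C -> B) -> (A=0 B=5 C=0)
  3. fill(C) -> (A=0 B=5 C=11)
  4. pour(C -> A) -> (A=4 B=5 C=7)
  5. empty(A) -> (A=0 B=5 C=7)
  6. pour(C -> A) -> (A=4 B=5 C=3)
  7. pour(A -> B) -> (A=3 B=6 C=3)
  8. empty(B) -> (A=3 B=0 C=3)
Target reached → yes.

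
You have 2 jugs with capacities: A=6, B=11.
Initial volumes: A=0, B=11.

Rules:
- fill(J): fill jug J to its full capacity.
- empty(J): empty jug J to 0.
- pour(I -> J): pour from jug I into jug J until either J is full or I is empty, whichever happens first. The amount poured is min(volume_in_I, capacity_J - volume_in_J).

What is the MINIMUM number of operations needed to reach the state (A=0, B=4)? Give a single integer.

Answer: 8

Derivation:
BFS from (A=0, B=11). One shortest path:
  1. pour(B -> A) -> (A=6 B=5)
  2. empty(A) -> (A=0 B=5)
  3. pour(B -> A) -> (A=5 B=0)
  4. fill(B) -> (A=5 B=11)
  5. pour(B -> A) -> (A=6 B=10)
  6. empty(A) -> (A=0 B=10)
  7. pour(B -> A) -> (A=6 B=4)
  8. empty(A) -> (A=0 B=4)
Reached target in 8 moves.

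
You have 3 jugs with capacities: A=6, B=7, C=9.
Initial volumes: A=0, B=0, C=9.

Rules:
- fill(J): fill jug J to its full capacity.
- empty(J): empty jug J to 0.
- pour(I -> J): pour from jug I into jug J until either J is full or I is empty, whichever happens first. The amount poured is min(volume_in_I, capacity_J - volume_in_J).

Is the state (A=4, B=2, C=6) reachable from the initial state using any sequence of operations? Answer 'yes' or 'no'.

Answer: no

Derivation:
BFS explored all 320 reachable states.
Reachable set includes: (0,0,0), (0,0,1), (0,0,2), (0,0,3), (0,0,4), (0,0,5), (0,0,6), (0,0,7), (0,0,8), (0,0,9), (0,1,0), (0,1,1) ...
Target (A=4, B=2, C=6) not in reachable set → no.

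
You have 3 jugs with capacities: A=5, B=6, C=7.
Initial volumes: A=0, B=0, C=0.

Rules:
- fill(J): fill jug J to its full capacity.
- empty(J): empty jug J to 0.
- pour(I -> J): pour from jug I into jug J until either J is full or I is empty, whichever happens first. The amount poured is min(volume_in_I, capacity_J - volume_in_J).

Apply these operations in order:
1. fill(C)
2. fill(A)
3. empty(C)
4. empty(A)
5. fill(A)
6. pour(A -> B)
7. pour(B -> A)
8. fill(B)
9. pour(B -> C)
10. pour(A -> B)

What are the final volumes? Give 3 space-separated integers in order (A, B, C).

Answer: 0 5 6

Derivation:
Step 1: fill(C) -> (A=0 B=0 C=7)
Step 2: fill(A) -> (A=5 B=0 C=7)
Step 3: empty(C) -> (A=5 B=0 C=0)
Step 4: empty(A) -> (A=0 B=0 C=0)
Step 5: fill(A) -> (A=5 B=0 C=0)
Step 6: pour(A -> B) -> (A=0 B=5 C=0)
Step 7: pour(B -> A) -> (A=5 B=0 C=0)
Step 8: fill(B) -> (A=5 B=6 C=0)
Step 9: pour(B -> C) -> (A=5 B=0 C=6)
Step 10: pour(A -> B) -> (A=0 B=5 C=6)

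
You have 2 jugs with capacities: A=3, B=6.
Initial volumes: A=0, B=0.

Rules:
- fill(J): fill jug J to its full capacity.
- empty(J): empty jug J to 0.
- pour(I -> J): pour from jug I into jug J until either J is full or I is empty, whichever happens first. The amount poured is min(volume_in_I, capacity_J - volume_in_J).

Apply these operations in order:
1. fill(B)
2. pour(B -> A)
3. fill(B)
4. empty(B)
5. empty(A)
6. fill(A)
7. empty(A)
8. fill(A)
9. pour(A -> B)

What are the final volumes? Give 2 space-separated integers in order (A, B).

Step 1: fill(B) -> (A=0 B=6)
Step 2: pour(B -> A) -> (A=3 B=3)
Step 3: fill(B) -> (A=3 B=6)
Step 4: empty(B) -> (A=3 B=0)
Step 5: empty(A) -> (A=0 B=0)
Step 6: fill(A) -> (A=3 B=0)
Step 7: empty(A) -> (A=0 B=0)
Step 8: fill(A) -> (A=3 B=0)
Step 9: pour(A -> B) -> (A=0 B=3)

Answer: 0 3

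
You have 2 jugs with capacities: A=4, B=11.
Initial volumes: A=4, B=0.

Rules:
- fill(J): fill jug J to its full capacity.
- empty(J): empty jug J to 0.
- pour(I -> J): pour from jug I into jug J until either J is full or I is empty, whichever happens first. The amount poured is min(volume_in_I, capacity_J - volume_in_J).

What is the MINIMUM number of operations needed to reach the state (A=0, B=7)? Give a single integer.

Answer: 4

Derivation:
BFS from (A=4, B=0). One shortest path:
  1. empty(A) -> (A=0 B=0)
  2. fill(B) -> (A=0 B=11)
  3. pour(B -> A) -> (A=4 B=7)
  4. empty(A) -> (A=0 B=7)
Reached target in 4 moves.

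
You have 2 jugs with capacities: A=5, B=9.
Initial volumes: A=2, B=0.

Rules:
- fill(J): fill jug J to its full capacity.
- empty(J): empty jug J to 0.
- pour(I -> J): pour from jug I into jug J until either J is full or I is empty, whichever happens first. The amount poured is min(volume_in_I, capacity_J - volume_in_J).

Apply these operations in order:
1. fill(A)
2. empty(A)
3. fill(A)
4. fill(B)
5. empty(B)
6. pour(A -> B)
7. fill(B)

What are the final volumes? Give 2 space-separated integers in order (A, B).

Step 1: fill(A) -> (A=5 B=0)
Step 2: empty(A) -> (A=0 B=0)
Step 3: fill(A) -> (A=5 B=0)
Step 4: fill(B) -> (A=5 B=9)
Step 5: empty(B) -> (A=5 B=0)
Step 6: pour(A -> B) -> (A=0 B=5)
Step 7: fill(B) -> (A=0 B=9)

Answer: 0 9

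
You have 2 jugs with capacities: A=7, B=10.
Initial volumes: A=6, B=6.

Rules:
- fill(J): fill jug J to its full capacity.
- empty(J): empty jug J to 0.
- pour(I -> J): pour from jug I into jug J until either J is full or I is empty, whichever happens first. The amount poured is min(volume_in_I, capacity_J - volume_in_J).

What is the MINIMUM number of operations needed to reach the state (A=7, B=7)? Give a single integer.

BFS from (A=6, B=6). One shortest path:
  1. fill(A) -> (A=7 B=6)
  2. empty(B) -> (A=7 B=0)
  3. pour(A -> B) -> (A=0 B=7)
  4. fill(A) -> (A=7 B=7)
Reached target in 4 moves.

Answer: 4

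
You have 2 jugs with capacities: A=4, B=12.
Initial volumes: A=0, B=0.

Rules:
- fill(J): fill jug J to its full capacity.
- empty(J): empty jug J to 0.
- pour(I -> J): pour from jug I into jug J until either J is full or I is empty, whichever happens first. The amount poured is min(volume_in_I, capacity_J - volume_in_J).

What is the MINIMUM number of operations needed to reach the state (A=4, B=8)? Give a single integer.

Answer: 2

Derivation:
BFS from (A=0, B=0). One shortest path:
  1. fill(B) -> (A=0 B=12)
  2. pour(B -> A) -> (A=4 B=8)
Reached target in 2 moves.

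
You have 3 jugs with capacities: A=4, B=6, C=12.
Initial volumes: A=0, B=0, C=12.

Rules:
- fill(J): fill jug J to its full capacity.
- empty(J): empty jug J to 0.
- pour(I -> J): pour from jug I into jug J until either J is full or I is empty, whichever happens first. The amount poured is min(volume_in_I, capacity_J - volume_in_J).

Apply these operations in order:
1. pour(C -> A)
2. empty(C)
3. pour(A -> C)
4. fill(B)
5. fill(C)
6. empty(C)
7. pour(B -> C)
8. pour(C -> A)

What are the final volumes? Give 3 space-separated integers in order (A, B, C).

Answer: 4 0 2

Derivation:
Step 1: pour(C -> A) -> (A=4 B=0 C=8)
Step 2: empty(C) -> (A=4 B=0 C=0)
Step 3: pour(A -> C) -> (A=0 B=0 C=4)
Step 4: fill(B) -> (A=0 B=6 C=4)
Step 5: fill(C) -> (A=0 B=6 C=12)
Step 6: empty(C) -> (A=0 B=6 C=0)
Step 7: pour(B -> C) -> (A=0 B=0 C=6)
Step 8: pour(C -> A) -> (A=4 B=0 C=2)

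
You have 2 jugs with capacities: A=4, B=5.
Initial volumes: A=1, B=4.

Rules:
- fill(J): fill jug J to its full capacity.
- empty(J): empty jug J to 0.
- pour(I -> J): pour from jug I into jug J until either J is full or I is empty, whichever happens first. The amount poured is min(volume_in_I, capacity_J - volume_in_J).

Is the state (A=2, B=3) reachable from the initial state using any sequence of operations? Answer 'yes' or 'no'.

Answer: no

Derivation:
BFS explored all 19 reachable states.
Reachable set includes: (0,0), (0,1), (0,2), (0,3), (0,4), (0,5), (1,0), (1,4), (1,5), (2,0), (2,5), (3,0) ...
Target (A=2, B=3) not in reachable set → no.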